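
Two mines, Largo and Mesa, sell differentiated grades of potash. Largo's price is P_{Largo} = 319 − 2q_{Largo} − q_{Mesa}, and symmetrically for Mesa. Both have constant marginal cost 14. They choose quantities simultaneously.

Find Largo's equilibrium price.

136

Mine Largo's profit: π = q_{Largo}(319 − 2q_{Largo} − q_{Mesa}) − 14q_{Largo}.
∂π/∂q_{Largo} = 305 − 4q_{Largo} − q_{Mesa} = 0 ⇒ q_{Largo} = 76.25 − 0.25q_{Mesa}.
By symmetry q_{Mesa} = q_{Largo}; substituting into the reaction function, 1.25q_{Largo} = 76.25 and q_{Largo} = 61.
P_{Largo} = 319 − 2·61 − 61 = 136.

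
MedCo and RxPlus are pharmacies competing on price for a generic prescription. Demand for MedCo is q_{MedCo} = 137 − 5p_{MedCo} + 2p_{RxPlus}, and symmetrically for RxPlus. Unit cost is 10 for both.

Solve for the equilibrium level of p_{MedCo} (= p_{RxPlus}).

MedCo's profit: π = (p_{MedCo} − 10)(137 − 5p_{MedCo} + 2p_{RxPlus}).
∂π/∂p_{MedCo} = 187 − 10p_{MedCo} + 2p_{RxPlus} = 0 ⇒ p_{MedCo} = 18.7 + 0.2p_{RxPlus}.
Setting p_{MedCo} = p_{RxPlus} in the reaction function: p_{MedCo} = 18.7 + 0.2p_{MedCo}, so p_{MedCo} = 18.7 / 0.8 = 23.375.

23.375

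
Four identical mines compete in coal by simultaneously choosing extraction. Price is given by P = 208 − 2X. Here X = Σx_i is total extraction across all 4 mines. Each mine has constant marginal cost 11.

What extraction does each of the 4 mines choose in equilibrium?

19.7

A representative mine's profit is π_i = x_i(208 − 2X) − 11x_i, with X = x_i + Σ_{j≠i} x_j.
First-order condition: 197 − 4x_i − 2Σ_{j≠i} x_j = 0.
In a symmetric equilibrium every mine chooses the same x, so Σ_{j≠i} x_j = 3x. The condition becomes 197 − 10x = 0, giving x = 197/10 = 19.7.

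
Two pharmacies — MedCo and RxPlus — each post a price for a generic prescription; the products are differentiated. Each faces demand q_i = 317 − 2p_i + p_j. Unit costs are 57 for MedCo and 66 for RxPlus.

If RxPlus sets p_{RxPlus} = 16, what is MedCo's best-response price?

111.75

MedCo's profit: π = (p_{MedCo} − 57)(317 − 2p_{MedCo} + p_{RxPlus}).
∂π/∂p_{MedCo} = 431 − 4p_{MedCo} + p_{RxPlus} = 0 ⇒ p_{MedCo} = 107.75 + 0.25p_{RxPlus}.
At p_{RxPlus} = 16: p_{MedCo} = 107.75 + 0.25·16 = 111.75.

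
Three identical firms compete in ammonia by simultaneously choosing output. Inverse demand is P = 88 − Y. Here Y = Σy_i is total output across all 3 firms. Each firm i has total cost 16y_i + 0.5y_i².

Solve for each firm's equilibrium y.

14.4

A representative firm's profit is π_i = y_i(88 − Y) − 16y_i − 0.5y_i², with Y = y_i + Σ_{j≠i} y_j.
First-order condition: 72 − 3y_i − Σ_{j≠i} y_j = 0.
In a symmetric equilibrium every firm chooses the same y, so Σ_{j≠i} y_j = 2y. The condition becomes 72 − 5y = 0, giving y = 72/5 = 14.4.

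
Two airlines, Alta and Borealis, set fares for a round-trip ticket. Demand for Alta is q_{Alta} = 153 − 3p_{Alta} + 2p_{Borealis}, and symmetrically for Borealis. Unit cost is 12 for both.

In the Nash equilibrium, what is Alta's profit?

Alta's profit: π = (p_{Alta} − 12)(153 − 3p_{Alta} + 2p_{Borealis}).
∂π/∂p_{Alta} = 189 − 6p_{Alta} + 2p_{Borealis} = 0 ⇒ p_{Alta} = 31.5 + (1/3)p_{Borealis}.
Setting p_{Alta} = p_{Borealis} in the reaction function: p_{Alta} = 31.5 + (1/3)p_{Alta}, so p_{Alta} = 31.5 / (2/3) = 47.25.
q_{Alta} = 153 − 3·47.25 + 2·47.25 = 105.75.
Profit = (47.25 − 12)·105.75 = 3727.6875.

3727.6875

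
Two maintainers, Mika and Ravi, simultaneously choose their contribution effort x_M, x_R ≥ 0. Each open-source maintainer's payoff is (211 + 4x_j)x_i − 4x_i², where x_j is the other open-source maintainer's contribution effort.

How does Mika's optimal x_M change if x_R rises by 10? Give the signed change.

5

Mika's payoff is (211 + 4x_R)x_M − 4x_M².
∂π/∂x_M = 211 + 4x_R − 8x_M = 0, so x_M = 26.375 + 0.5x_R.
The reaction-function slope is 0.5, so a 10-unit rise in x_R moves x_M by 0.5 × 10 = 5. Mika's best response rises — the actions are strategic complements.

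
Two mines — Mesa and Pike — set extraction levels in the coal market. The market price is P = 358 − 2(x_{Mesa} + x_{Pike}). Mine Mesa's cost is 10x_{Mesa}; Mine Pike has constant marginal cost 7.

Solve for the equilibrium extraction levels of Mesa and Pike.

57.5, 59

Mine Mesa's profit: π = x_{Mesa}(358 − 2(x_{Mesa} + x_{Pike})) − 10x_{Mesa}.
∂π/∂x_{Mesa} = 348 − 4x_{Mesa} − 2x_{Pike} = 0, so x_{Mesa} = 87 − 0.5x_{Pike}.
By the same steps for Pike: x_{Pike} = 87.75 − 0.5x_{Mesa}.
Solving the two reaction functions simultaneously: (1 − (−0.5)(−0.5))x_{Mesa} = 87 − 0.5·87.75, so 0.75x_{Mesa} = 43.125 and x_{Mesa} = 57.5.
Then x_{Pike} = 87.75 − 0.5·57.5 = 59.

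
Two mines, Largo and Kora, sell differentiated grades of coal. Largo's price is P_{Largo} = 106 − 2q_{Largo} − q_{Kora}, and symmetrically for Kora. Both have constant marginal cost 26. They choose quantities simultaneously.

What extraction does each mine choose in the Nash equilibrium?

Mine Largo's profit: π = q_{Largo}(106 − 2q_{Largo} − q_{Kora}) − 26q_{Largo}.
∂π/∂q_{Largo} = 80 − 4q_{Largo} − q_{Kora} = 0 ⇒ q_{Largo} = 20 − 0.25q_{Kora}.
By symmetry q_{Kora} = q_{Largo}; substituting into the reaction function, 1.25q_{Largo} = 20 and q_{Largo} = 16.

16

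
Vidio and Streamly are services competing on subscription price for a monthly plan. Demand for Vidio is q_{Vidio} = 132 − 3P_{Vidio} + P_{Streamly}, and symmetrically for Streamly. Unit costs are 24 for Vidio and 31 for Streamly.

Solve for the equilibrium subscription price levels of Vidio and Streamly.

41.4, 44.4

Vidio's profit: π = (P_{Vidio} − 24)(132 − 3P_{Vidio} + P_{Streamly}).
∂π/∂P_{Vidio} = 204 − 6P_{Vidio} + P_{Streamly} = 0 ⇒ P_{Vidio} = 34 + (1/6)P_{Streamly}.
Similarly P_{Streamly} = 37.5 + (1/6)P_{Vidio}.
Solving the two reaction functions simultaneously: (1 − (1/6)(1/6))P_{Vidio} = 34 + (1/6)·37.5, so (35/36)P_{Vidio} = 40.25 and P_{Vidio} = 41.4.
Then P_{Streamly} = 37.5 + (1/6)·41.4 = 44.4.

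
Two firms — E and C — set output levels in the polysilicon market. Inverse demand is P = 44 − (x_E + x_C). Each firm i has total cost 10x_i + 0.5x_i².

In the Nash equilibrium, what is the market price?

Firm E's profit: π = x_E(44 − (x_E + x_C)) − 10x_E − 0.5x_E².
∂π/∂x_E = 34 − 3x_E − x_C = 0, so x_E = 34/3 − (1/3)x_C.
The game is symmetric, so in equilibrium x_C = x_E: the reaction function gives (4/3)x_E = 34/3, hence x_E = 8.5.
Equilibrium price: P = 44 − 17 = 27.

27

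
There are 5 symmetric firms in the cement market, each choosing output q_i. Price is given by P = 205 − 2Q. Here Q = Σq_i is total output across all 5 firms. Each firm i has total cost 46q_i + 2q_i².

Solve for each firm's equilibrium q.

9.9375

A representative firm's profit is π_i = q_i(205 − 2Q) − 46q_i − 2q_i², with Q = q_i + Σ_{j≠i} q_j.
First-order condition: 159 − 8q_i − 2Σ_{j≠i} q_j = 0.
With identical firms, set every q_j = q: then 159 − 8q − 8q = 0, i.e. q = 159/16 = 9.9375.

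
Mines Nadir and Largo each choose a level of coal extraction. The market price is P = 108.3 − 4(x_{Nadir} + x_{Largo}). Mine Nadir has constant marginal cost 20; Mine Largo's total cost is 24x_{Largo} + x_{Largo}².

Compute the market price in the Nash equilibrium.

54.1125

Mine Nadir's profit: π = x_{Nadir}(108.3 − 4(x_{Nadir} + x_{Largo})) − 20x_{Nadir}.
∂π/∂x_{Nadir} = 88.3 − 8x_{Nadir} − 4x_{Largo} = 0, so x_{Nadir} = 11.0375 − 0.5x_{Largo}.
For Largo: ∂π/∂x_{Largo} = 84.3 − 10x_{Largo} − 4x_{Nadir} = 0 ⇒ x_{Largo} = 8.43 − 0.4x_{Nadir}.
Substituting the second reaction function into the first: x_{Nadir} = 11.0375 − 0.5(8.43 − 0.4x_{Nadir}), which gives 0.8x_{Nadir} = 6.8225 ⇒ x_{Nadir} = 2729/320.
Then x_{Largo} = 8.43 − 0.4·(2729/320) = 803/160.
Equilibrium price: P = 108.3 − 4·(867/64) = 54.1125.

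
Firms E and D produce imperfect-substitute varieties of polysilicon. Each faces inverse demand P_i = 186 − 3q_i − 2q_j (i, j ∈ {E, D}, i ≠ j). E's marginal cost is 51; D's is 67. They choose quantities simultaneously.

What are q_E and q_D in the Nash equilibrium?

Firm E's profit: π = q_E(186 − 3q_E − 2q_D) − 51q_E.
∂π/∂q_E = 135 − 6q_E − 2q_D = 0 ⇒ q_E = 22.5 − (1/3)q_D.
Similarly q_D = 119/6 − (1/3)q_E.
Solving the two reaction functions simultaneously: (1 − (−1/3)(−1/3))q_E = 22.5 − (1/3)·(119/6), so (8/9)q_E = 143/9 and q_E = 17.875.
Then q_D = 119/6 − (1/3)·17.875 = 13.875.

17.875, 13.875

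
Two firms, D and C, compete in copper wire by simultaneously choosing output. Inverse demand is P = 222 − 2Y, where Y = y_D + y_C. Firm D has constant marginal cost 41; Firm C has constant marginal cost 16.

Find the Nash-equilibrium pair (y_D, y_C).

26, 38.5

Firm D's profit: π = y_D(222 − 2(y_D + y_C)) − 41y_D.
∂π/∂y_D = 181 − 4y_D − 2y_C = 0, so y_D = 45.25 − 0.5y_C.
By the same steps for C: y_C = 51.5 − 0.5y_D.
Solving the two reaction functions simultaneously: (1 − (−0.5)(−0.5))y_D = 45.25 − 0.5·51.5, so 0.75y_D = 19.5 and y_D = 26.
Then y_C = 51.5 − 0.5·26 = 38.5.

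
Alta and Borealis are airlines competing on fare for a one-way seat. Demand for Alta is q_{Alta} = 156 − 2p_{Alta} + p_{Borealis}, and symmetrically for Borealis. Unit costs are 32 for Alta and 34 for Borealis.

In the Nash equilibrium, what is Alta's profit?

3461.12

Alta's profit: π = (p_{Alta} − 32)(156 − 2p_{Alta} + p_{Borealis}).
∂π/∂p_{Alta} = 220 − 4p_{Alta} + p_{Borealis} = 0 ⇒ p_{Alta} = 55 + 0.25p_{Borealis}.
Similarly p_{Borealis} = 56 + 0.25p_{Alta}.
Plugging p_{Borealis} into Alta's best response: p_{Alta} = 55 + 0.25(56 + 0.25p_{Alta}) ⇒ 0.9375p_{Alta} = 69, so p_{Alta} = 73.6.
Then p_{Borealis} = 56 + 0.25·73.6 = 74.4.
q_{Alta} = 156 − 2·73.6 + 74.4 = 83.2.
Profit = (73.6 − 32)·83.2 = 3461.12.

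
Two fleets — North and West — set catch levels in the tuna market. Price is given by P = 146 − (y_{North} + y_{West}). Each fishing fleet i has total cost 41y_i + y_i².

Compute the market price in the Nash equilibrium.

104

Fishing fleet North's profit: π = y_{North}(146 − (y_{North} + y_{West})) − 41y_{North} − y_{North}².
∂π/∂y_{North} = 105 − 4y_{North} − y_{West} = 0, so y_{North} = 26.25 − 0.25y_{West}.
By symmetry y_{West} = y_{North}; substituting into the reaction function, 1.25y_{North} = 26.25 and y_{North} = 21.
Equilibrium price: P = 146 − 42 = 104.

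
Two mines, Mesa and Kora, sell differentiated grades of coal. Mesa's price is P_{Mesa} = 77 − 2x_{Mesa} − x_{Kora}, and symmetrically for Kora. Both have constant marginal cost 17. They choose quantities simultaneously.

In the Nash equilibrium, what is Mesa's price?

41

Mine Mesa's profit: π = x_{Mesa}(77 − 2x_{Mesa} − x_{Kora}) − 17x_{Mesa}.
∂π/∂x_{Mesa} = 60 − 4x_{Mesa} − x_{Kora} = 0 ⇒ x_{Mesa} = 15 − 0.25x_{Kora}.
Setting x_{Mesa} = x_{Kora} in the reaction function: x_{Mesa} = 15 − 0.25x_{Mesa}, so x_{Mesa} = 15 / 1.25 = 12.
P_{Mesa} = 77 − 2·12 − 12 = 41.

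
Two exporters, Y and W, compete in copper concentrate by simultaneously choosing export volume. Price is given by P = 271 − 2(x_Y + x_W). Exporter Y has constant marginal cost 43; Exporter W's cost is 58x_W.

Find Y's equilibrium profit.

Exporter Y's profit: π = x_Y(271 − 2(x_Y + x_W)) − 43x_Y.
∂π/∂x_Y = 228 − 4x_Y − 2x_W = 0, so x_Y = 57 − 0.5x_W.
By the same steps for W: x_W = 53.25 − 0.5x_Y.
Substituting the second reaction function into the first: x_Y = 57 − 0.5(53.25 − 0.5x_Y), which gives 0.75x_Y = 30.375 ⇒ x_Y = 40.5.
Then x_W = 53.25 − 0.5·40.5 = 33.
Price P = 271 − 2·73.5 = 124.
Y's profit: (124 − 43)·40.5 = 3280.5.

3280.5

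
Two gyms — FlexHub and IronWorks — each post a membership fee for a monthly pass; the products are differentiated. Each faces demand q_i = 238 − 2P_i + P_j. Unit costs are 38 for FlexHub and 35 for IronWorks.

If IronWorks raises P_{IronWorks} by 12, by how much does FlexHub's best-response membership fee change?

FlexHub's profit: π = (P_{FlexHub} − 38)(238 − 2P_{FlexHub} + P_{IronWorks}).
∂π/∂P_{FlexHub} = 314 − 4P_{FlexHub} + P_{IronWorks} = 0 ⇒ P_{FlexHub} = 78.5 + 0.25P_{IronWorks}.
The reaction-function slope is 0.25, so a 12-unit rise in P_{IronWorks} moves P_{FlexHub} by 0.25 × 12 = 3. FlexHub's best response rises — the actions are strategic complements.

3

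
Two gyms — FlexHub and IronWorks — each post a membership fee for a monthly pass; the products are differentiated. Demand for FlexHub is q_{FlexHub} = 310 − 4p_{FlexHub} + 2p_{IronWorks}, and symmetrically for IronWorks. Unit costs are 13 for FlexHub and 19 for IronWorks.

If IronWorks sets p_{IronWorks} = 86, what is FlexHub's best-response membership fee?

66.75

FlexHub's profit: π = (p_{FlexHub} − 13)(310 − 4p_{FlexHub} + 2p_{IronWorks}).
∂π/∂p_{FlexHub} = 362 − 8p_{FlexHub} + 2p_{IronWorks} = 0 ⇒ p_{FlexHub} = 45.25 + 0.25p_{IronWorks}.
At p_{IronWorks} = 86: p_{FlexHub} = 45.25 + 0.25·86 = 66.75.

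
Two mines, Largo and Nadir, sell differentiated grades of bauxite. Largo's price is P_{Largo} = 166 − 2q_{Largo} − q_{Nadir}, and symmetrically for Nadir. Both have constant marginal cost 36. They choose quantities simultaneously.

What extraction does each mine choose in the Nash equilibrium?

Mine Largo's profit: π = q_{Largo}(166 − 2q_{Largo} − q_{Nadir}) − 36q_{Largo}.
∂π/∂q_{Largo} = 130 − 4q_{Largo} − q_{Nadir} = 0 ⇒ q_{Largo} = 32.5 − 0.25q_{Nadir}.
By symmetry q_{Nadir} = q_{Largo}; substituting into the reaction function, 1.25q_{Largo} = 32.5 and q_{Largo} = 26.

26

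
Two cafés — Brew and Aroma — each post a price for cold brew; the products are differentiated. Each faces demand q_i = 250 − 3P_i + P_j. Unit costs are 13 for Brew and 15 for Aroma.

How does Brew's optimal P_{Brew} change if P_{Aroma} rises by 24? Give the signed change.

4

Brew's profit: π = (P_{Brew} − 13)(250 − 3P_{Brew} + P_{Aroma}).
∂π/∂P_{Brew} = 289 − 6P_{Brew} + P_{Aroma} = 0 ⇒ P_{Brew} = 289/6 + (1/6)P_{Aroma}.
The reaction-function slope is 1/6, so a 24-unit rise in P_{Aroma} moves P_{Brew} by 1/6 × 24 = 4. Brew's best response rises — the actions are strategic complements.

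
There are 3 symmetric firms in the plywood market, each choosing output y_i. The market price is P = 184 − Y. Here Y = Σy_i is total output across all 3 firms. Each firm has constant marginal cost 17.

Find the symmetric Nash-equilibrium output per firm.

41.75

A representative firm's profit is π_i = y_i(184 − Y) − 17y_i, with Y = y_i + Σ_{j≠i} y_j.
First-order condition: 167 − 2y_i − Σ_{j≠i} y_j = 0.
In a symmetric equilibrium every firm chooses the same y, so Σ_{j≠i} y_j = 2y. The condition becomes 167 − 4y = 0, giving y = 167/4 = 41.75.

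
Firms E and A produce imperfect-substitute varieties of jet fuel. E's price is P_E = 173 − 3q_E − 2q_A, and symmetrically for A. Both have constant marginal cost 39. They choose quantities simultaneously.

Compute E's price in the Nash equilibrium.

89.25

Firm E's profit: π = q_E(173 − 3q_E − 2q_A) − 39q_E.
∂π/∂q_E = 134 − 6q_E − 2q_A = 0 ⇒ q_E = 67/3 − (1/3)q_A.
By symmetry q_A = q_E; substituting into the reaction function, (4/3)q_E = 67/3 and q_E = 16.75.
P_E = 173 − 3·16.75 − 2·16.75 = 89.25.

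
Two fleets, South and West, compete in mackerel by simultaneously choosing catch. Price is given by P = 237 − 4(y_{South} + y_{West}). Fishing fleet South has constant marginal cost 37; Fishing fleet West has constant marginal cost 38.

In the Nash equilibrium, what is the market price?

104

Fishing fleet South's profit: π = y_{South}(237 − 4(y_{South} + y_{West})) − 37y_{South}.
∂π/∂y_{South} = 200 − 8y_{South} − 4y_{West} = 0, so y_{South} = 25 − 0.5y_{West}.
By the same steps for West: y_{West} = 24.875 − 0.5y_{South}.
Substituting the second reaction function into the first: y_{South} = 25 − 0.5(24.875 − 0.5y_{South}), which gives 0.75y_{South} = 12.5625 ⇒ y_{South} = 16.75.
Then y_{West} = 24.875 − 0.5·16.75 = 16.5.
Equilibrium price: P = 237 − 4·33.25 = 104.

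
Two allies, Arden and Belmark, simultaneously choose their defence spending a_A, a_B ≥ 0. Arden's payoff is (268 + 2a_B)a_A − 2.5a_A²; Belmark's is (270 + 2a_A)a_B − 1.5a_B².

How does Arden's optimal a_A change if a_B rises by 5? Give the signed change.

2

Expanding Arden's payoff: 268a_A + 2a_Ba_A − 2.5a_A².
∂π/∂a_A = 268 + 2a_B − 5a_A = 0, so a_A = 53.6 + 0.4a_B.
The reaction-function slope is 0.4, so a 5-unit rise in a_B moves a_A by 0.4 × 5 = 2. Arden's best response rises — the actions are strategic complements.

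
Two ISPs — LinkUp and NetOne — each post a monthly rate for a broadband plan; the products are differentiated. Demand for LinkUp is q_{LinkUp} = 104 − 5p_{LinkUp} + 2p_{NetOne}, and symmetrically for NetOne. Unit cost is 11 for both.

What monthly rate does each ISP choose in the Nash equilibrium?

LinkUp's profit: π = (p_{LinkUp} − 11)(104 − 5p_{LinkUp} + 2p_{NetOne}).
∂π/∂p_{LinkUp} = 159 − 10p_{LinkUp} + 2p_{NetOne} = 0 ⇒ p_{LinkUp} = 15.9 + 0.2p_{NetOne}.
The game is symmetric, so in equilibrium p_{NetOne} = p_{LinkUp}: the reaction function gives 0.8p_{LinkUp} = 15.9, hence p_{LinkUp} = 19.875.

19.875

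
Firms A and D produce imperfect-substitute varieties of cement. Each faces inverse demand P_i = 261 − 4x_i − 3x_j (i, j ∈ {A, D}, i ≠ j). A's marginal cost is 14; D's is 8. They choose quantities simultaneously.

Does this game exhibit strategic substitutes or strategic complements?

Firm A's profit: π = x_A(261 − 4x_A − 3x_D) − 14x_A.
∂π/∂x_A = 247 − 8x_A − 3x_D = 0 ⇒ x_A = 30.875 − 0.375x_D.
The best-response slope dx_A/dx_D = −0.375 < 0: the reaction function is downward-sloping, so the choices are strategic substitutes.

strategic substitutes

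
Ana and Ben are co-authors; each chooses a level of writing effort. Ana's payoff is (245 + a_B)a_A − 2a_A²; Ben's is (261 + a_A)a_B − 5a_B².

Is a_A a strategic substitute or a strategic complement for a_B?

Expanding Ana's payoff: 245a_A + a_Ba_A − 2a_A².
∂π/∂a_A = 245 + a_B − 4a_A = 0, so a_A = 61.25 + 0.25a_B.
The best-response slope da_A/da_B = 0.25 > 0: the reaction function is upward-sloping, so the choices are strategic complements.

strategic complements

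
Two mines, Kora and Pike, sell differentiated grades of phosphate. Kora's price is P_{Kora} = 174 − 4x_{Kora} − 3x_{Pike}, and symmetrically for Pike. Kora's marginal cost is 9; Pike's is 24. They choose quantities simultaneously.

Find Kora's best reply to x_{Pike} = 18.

13.875

Mine Kora's profit: π = x_{Kora}(174 − 4x_{Kora} − 3x_{Pike}) − 9x_{Kora}.
∂π/∂x_{Kora} = 165 − 8x_{Kora} − 3x_{Pike} = 0 ⇒ x_{Kora} = 20.625 − 0.375x_{Pike}.
At x_{Pike} = 18: x_{Kora} = 20.625 − 0.375·18 = 13.875.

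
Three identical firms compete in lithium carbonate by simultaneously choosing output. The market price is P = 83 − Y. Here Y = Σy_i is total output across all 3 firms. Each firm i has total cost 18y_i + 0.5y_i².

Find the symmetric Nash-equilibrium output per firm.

A representative firm's profit is π_i = y_i(83 − Y) − 18y_i − 0.5y_i², with Y = y_i + Σ_{j≠i} y_j.
First-order condition: 65 − 3y_i − Σ_{j≠i} y_j = 0.
With identical firms, set every y_j = y: then 65 − 3y − 2y = 0, i.e. y = 65/5 = 13.

13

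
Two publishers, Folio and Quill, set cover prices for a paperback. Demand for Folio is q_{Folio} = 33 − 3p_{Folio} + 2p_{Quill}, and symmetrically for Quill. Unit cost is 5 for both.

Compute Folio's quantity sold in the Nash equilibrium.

21

Folio's profit: π = (p_{Folio} − 5)(33 − 3p_{Folio} + 2p_{Quill}).
∂π/∂p_{Folio} = 48 − 6p_{Folio} + 2p_{Quill} = 0 ⇒ p_{Folio} = 8 + (1/3)p_{Quill}.
The game is symmetric, so in equilibrium p_{Quill} = p_{Folio}: the reaction function gives (2/3)p_{Folio} = 8, hence p_{Folio} = 12.
q_{Folio} = 33 − 3·12 + 2·12 = 21.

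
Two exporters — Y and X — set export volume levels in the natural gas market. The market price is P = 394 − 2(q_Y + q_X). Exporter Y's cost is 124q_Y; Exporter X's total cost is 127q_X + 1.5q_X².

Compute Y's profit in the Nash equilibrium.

Exporter Y's profit: π = q_Y(394 − 2(q_Y + q_X)) − 124q_Y.
∂π/∂q_Y = 270 − 4q_Y − 2q_X = 0, so q_Y = 67.5 − 0.5q_X.
For X: ∂π/∂q_X = 267 − 7q_X − 2q_Y = 0 ⇒ q_X = 267/7 − (2/7)q_Y.
Plugging q_X into Y's best response: q_Y = 67.5 − 0.5(267/7 − (2/7)q_Y) ⇒ (6/7)q_Y = 339/7, so q_Y = 56.5.
Then q_X = 267/7 − (2/7)·56.5 = 22.
Price P = 394 − 2·78.5 = 237.
Y's profit: (237 − 124)·56.5 = 6384.5.

6384.5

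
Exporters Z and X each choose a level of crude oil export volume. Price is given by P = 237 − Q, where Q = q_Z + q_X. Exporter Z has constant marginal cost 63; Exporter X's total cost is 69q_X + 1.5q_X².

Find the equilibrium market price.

Exporter Z's profit: π = q_Z(237 − (q_Z + q_X)) − 63q_Z.
∂π/∂q_Z = 174 − 2q_Z − q_X = 0, so q_Z = 87 − 0.5q_X.
For X: ∂π/∂q_X = 168 − 5q_X − q_Z = 0 ⇒ q_X = 33.6 − 0.2q_Z.
Substituting the second reaction function into the first: q_Z = 87 − 0.5(33.6 − 0.2q_Z), which gives 0.9q_Z = 70.2 ⇒ q_Z = 78.
Then q_X = 33.6 − 0.2·78 = 18.
Equilibrium price: P = 237 − 96 = 141.

141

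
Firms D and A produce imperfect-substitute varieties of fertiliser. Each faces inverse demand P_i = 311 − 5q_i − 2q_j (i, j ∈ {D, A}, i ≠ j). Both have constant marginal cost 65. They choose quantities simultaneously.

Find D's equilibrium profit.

Firm D's profit: π = q_D(311 − 5q_D − 2q_A) − 65q_D.
∂π/∂q_D = 246 − 10q_D − 2q_A = 0 ⇒ q_D = 24.6 − 0.2q_A.
By symmetry q_A = q_D; substituting into the reaction function, 1.2q_D = 24.6 and q_D = 20.5.
P_D = 311 − 5·20.5 − 2·20.5 = 167.5.
Profit = (167.5 − 65)·20.5 = 2101.25.

2101.25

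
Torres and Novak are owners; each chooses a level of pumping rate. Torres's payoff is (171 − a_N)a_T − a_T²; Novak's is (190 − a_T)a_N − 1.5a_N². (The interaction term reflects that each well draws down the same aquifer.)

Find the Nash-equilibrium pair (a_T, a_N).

64.6, 41.8

Expanding Torres's payoff: 171a_T − a_Na_T − a_T².
∂π/∂a_T = 171 − a_N − 2a_T = 0, so a_T = 85.5 − 0.5a_N.
Likewise for Novak: a_N = 190/3 − (1/3)a_T.
Solving the two reaction functions simultaneously: (1 − (−0.5)(−1/3))a_T = 85.5 − 0.5·(190/3), so (5/6)a_T = 323/6 and a_T = 64.6.
Then a_N = 190/3 − (1/3)·64.6 = 41.8.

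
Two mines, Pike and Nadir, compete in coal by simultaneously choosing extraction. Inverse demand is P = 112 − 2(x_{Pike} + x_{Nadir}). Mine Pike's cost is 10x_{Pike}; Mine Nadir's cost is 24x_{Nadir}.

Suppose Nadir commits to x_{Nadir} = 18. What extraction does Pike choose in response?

Mine Pike's profit: π = x_{Pike}(112 − 2(x_{Pike} + x_{Nadir})) − 10x_{Pike}.
∂π/∂x_{Pike} = 102 − 4x_{Pike} − 2x_{Nadir} = 0, so x_{Pike} = 25.5 − 0.5x_{Nadir}.
At x_{Nadir} = 18: x_{Pike} = 25.5 − 0.5·18 = 16.5.

16.5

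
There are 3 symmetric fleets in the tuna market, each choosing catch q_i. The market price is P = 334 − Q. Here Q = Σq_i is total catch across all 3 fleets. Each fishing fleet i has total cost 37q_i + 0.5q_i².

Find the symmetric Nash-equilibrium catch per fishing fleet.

59.4

A representative fishing fleet's profit is π_i = q_i(334 − Q) − 37q_i − 0.5q_i², with Q = q_i + Σ_{j≠i} q_j.
First-order condition: 297 − 3q_i − Σ_{j≠i} q_j = 0.
Imposing symmetry (q_j = q for all j) turns Σ_{j≠i} q_j into 2q, so 297 = 5q and q = 59.4.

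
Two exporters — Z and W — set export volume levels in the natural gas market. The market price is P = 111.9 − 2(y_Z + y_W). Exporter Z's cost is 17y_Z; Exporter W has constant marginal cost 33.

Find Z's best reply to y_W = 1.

Exporter Z's profit: π = y_Z(111.9 − 2(y_Z + y_W)) − 17y_Z.
∂π/∂y_Z = 94.9 − 4y_Z − 2y_W = 0, so y_Z = 23.725 − 0.5y_W.
At y_W = 1: y_Z = 23.725 − 0.5·1 = 23.225.

23.225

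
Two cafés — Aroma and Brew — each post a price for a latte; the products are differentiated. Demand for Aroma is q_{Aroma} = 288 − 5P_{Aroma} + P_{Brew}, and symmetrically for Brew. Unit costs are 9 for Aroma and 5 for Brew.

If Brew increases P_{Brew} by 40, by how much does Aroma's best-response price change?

Aroma's profit: π = (P_{Aroma} − 9)(288 − 5P_{Aroma} + P_{Brew}).
∂π/∂P_{Aroma} = 333 − 10P_{Aroma} + P_{Brew} = 0 ⇒ P_{Aroma} = 33.3 + 0.1P_{Brew}.
The reaction-function slope is 0.1, so a 40-unit rise in P_{Brew} moves P_{Aroma} by 0.1 × 40 = 4. Aroma's best response rises — the actions are strategic complements.

4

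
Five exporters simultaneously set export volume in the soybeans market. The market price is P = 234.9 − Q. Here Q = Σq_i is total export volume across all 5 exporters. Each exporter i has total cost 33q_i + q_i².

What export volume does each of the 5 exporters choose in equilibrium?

25.2375

A representative exporter's profit is π_i = q_i(234.9 − Q) − 33q_i − q_i², with Q = q_i + Σ_{j≠i} q_j.
First-order condition: 201.9 − 4q_i − Σ_{j≠i} q_j = 0.
Imposing symmetry (q_j = q for all j) turns Σ_{j≠i} q_j into 4q, so 201.9 = 8q and q = 25.2375.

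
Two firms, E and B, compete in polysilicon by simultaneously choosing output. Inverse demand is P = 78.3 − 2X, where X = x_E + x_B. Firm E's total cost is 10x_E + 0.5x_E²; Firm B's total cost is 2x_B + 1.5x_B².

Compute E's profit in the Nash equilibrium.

275.625

Firm E's profit: π = x_E(78.3 − 2(x_E + x_B)) − 10x_E − 0.5x_E².
∂π/∂x_E = 68.3 − 5x_E − 2x_B = 0, so x_E = 13.66 − 0.4x_B.
For B: ∂π/∂x_B = 76.3 − 7x_B − 2x_E = 0 ⇒ x_B = 10.9 − (2/7)x_E.
Plugging x_B into E's best response: x_E = 13.66 − 0.4(10.9 − (2/7)x_E) ⇒ (31/35)x_E = 9.3, so x_E = 10.5.
Then x_B = 10.9 − (2/7)·10.5 = 7.9.
Price P = 78.3 − 2·18.4 = 41.5.
E's profit: (41.5 − 10)·10.5 − 0.5(10.5)² = 275.625.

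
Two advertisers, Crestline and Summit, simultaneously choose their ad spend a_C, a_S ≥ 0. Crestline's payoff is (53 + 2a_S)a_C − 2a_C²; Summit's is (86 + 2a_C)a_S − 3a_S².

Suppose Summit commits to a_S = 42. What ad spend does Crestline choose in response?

34.25

Expanding Crestline's payoff: 53a_C + 2a_Sa_C − 2a_C².
∂π/∂a_C = 53 + 2a_S − 4a_C = 0, so a_C = 13.25 + 0.5a_S.
At a_S = 42: a_C = 13.25 + 0.5·42 = 34.25.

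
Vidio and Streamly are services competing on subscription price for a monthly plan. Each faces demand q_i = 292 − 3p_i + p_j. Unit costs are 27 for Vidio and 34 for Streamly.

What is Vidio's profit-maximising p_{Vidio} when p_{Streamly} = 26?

66.5

Vidio's profit: π = (p_{Vidio} − 27)(292 − 3p_{Vidio} + p_{Streamly}).
∂π/∂p_{Vidio} = 373 − 6p_{Vidio} + p_{Streamly} = 0 ⇒ p_{Vidio} = 373/6 + (1/6)p_{Streamly}.
At p_{Streamly} = 26: p_{Vidio} = 373/6 + (1/6)·26 = 66.5.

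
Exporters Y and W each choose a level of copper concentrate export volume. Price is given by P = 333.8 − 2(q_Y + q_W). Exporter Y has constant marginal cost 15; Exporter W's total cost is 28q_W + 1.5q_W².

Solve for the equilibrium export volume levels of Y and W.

67.5, 24.4

Exporter Y's profit: π = q_Y(333.8 − 2(q_Y + q_W)) − 15q_Y.
∂π/∂q_Y = 318.8 − 4q_Y − 2q_W = 0, so q_Y = 79.7 − 0.5q_W.
For W: ∂π/∂q_W = 305.8 − 7q_W − 2q_Y = 0 ⇒ q_W = 1529/35 − (2/7)q_Y.
Solving the two reaction functions simultaneously: (1 − (−0.5)(−2/7))q_Y = 79.7 − 0.5·(1529/35), so (6/7)q_Y = 405/7 and q_Y = 67.5.
Then q_W = 1529/35 − (2/7)·67.5 = 24.4.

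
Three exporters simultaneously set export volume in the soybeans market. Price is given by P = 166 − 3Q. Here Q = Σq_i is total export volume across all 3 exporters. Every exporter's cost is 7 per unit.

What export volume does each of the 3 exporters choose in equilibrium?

A representative exporter's profit is π_i = q_i(166 − 3Q) − 7q_i, with Q = q_i + Σ_{j≠i} q_j.
First-order condition: 159 − 6q_i − 3Σ_{j≠i} q_j = 0.
Imposing symmetry (q_j = q for all j) turns Σ_{j≠i} q_j into 2q, so 159 = 12q and q = 13.25.

13.25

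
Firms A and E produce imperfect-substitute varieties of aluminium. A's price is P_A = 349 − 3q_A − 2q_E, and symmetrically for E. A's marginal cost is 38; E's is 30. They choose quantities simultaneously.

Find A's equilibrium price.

Firm A's profit: π = q_A(349 − 3q_A − 2q_E) − 38q_A.
∂π/∂q_A = 311 − 6q_A − 2q_E = 0 ⇒ q_A = 311/6 − (1/3)q_E.
Similarly q_E = 319/6 − (1/3)q_A.
Substituting the second reaction function into the first: q_A = 311/6 − (1/3)(319/6 − (1/3)q_A), which gives (8/9)q_A = 307/9 ⇒ q_A = 38.375.
Then q_E = 319/6 − (1/3)·38.375 = 40.375.
P_A = 349 − 3·38.375 − 2·40.375 = 153.125.

153.125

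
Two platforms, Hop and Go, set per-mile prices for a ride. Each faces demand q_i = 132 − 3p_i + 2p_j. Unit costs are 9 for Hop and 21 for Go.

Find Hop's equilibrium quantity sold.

Hop's profit: π = (p_{Hop} − 9)(132 − 3p_{Hop} + 2p_{Go}).
∂π/∂p_{Hop} = 159 − 6p_{Hop} + 2p_{Go} = 0 ⇒ p_{Hop} = 26.5 + (1/3)p_{Go}.
Similarly p_{Go} = 32.5 + (1/3)p_{Hop}.
Plugging p_{Go} into Hop's best response: p_{Hop} = 26.5 + (1/3)(32.5 + (1/3)p_{Hop}) ⇒ (8/9)p_{Hop} = 112/3, so p_{Hop} = 42.
Then p_{Go} = 32.5 + (1/3)·42 = 46.5.
q_{Hop} = 132 − 3·42 + 2·46.5 = 99.

99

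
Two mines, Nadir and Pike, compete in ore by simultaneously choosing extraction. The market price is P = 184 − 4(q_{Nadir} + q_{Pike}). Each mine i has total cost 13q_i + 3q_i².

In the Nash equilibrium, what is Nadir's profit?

Mine Nadir's profit: π = q_{Nadir}(184 − 4(q_{Nadir} + q_{Pike})) − 13q_{Nadir} − 3q_{Nadir}².
∂π/∂q_{Nadir} = 171 − 14q_{Nadir} − 4q_{Pike} = 0, so q_{Nadir} = 171/14 − (2/7)q_{Pike}.
Setting q_{Nadir} = q_{Pike} in the reaction function: q_{Nadir} = 171/14 − (2/7)q_{Nadir}, so q_{Nadir} = (171/14) / (9/7) = 9.5.
Price P = 184 − 4·19 = 108.
Nadir's profit: (108 − 13)·9.5 − 3(9.5)² = 631.75.

631.75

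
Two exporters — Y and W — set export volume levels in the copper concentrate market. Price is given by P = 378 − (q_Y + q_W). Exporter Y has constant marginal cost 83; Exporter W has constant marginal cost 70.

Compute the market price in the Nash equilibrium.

177

Exporter Y's profit: π = q_Y(378 − (q_Y + q_W)) − 83q_Y.
∂π/∂q_Y = 295 − 2q_Y − q_W = 0, so q_Y = 147.5 − 0.5q_W.
By the same steps for W: q_W = 154 − 0.5q_Y.
Substituting the second reaction function into the first: q_Y = 147.5 − 0.5(154 − 0.5q_Y), which gives 0.75q_Y = 70.5 ⇒ q_Y = 94.
Then q_W = 154 − 0.5·94 = 107.
Equilibrium price: P = 378 − 201 = 177.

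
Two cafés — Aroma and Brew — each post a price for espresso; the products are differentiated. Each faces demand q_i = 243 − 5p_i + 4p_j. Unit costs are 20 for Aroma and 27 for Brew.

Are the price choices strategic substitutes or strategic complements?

strategic complements

Aroma's profit: π = (p_{Aroma} − 20)(243 − 5p_{Aroma} + 4p_{Brew}).
∂π/∂p_{Aroma} = 343 − 10p_{Aroma} + 4p_{Brew} = 0 ⇒ p_{Aroma} = 34.3 + 0.4p_{Brew}.
The best-response slope dp_{Aroma}/dp_{Brew} = 0.4 > 0: the reaction function is upward-sloping, so the choices are strategic complements.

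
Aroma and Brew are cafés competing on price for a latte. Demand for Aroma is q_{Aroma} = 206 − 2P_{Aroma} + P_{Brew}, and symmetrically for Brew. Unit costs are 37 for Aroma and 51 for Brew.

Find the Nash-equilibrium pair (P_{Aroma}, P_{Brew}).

Aroma's profit: π = (P_{Aroma} − 37)(206 − 2P_{Aroma} + P_{Brew}).
∂π/∂P_{Aroma} = 280 − 4P_{Aroma} + P_{Brew} = 0 ⇒ P_{Aroma} = 70 + 0.25P_{Brew}.
Similarly P_{Brew} = 77 + 0.25P_{Aroma}.
Substituting the second reaction function into the first: P_{Aroma} = 70 + 0.25(77 + 0.25P_{Aroma}), which gives 0.9375P_{Aroma} = 89.25 ⇒ P_{Aroma} = 95.2.
Then P_{Brew} = 77 + 0.25·95.2 = 100.8.

95.2, 100.8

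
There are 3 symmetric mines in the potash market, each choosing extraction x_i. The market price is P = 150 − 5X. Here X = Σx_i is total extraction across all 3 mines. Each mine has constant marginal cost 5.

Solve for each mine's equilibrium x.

7.25

A representative mine's profit is π_i = x_i(150 − 5X) − 5x_i, with X = x_i + Σ_{j≠i} x_j.
First-order condition: 145 − 10x_i − 5Σ_{j≠i} x_j = 0.
Imposing symmetry (x_j = x for all j) turns Σ_{j≠i} x_j into 2x, so 145 = 20x and x = 7.25.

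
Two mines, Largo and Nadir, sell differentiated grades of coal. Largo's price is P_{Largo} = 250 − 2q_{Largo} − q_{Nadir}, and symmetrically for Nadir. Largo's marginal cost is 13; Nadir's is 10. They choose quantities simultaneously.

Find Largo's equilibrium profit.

Mine Largo's profit: π = q_{Largo}(250 − 2q_{Largo} − q_{Nadir}) − 13q_{Largo}.
∂π/∂q_{Largo} = 237 − 4q_{Largo} − q_{Nadir} = 0 ⇒ q_{Largo} = 59.25 − 0.25q_{Nadir}.
Similarly q_{Nadir} = 60 − 0.25q_{Largo}.
Solving the two reaction functions simultaneously: (1 − (−0.25)(−0.25))q_{Largo} = 59.25 − 0.25·60, so 0.9375q_{Largo} = 44.25 and q_{Largo} = 47.2.
Then q_{Nadir} = 60 − 0.25·47.2 = 48.2.
P_{Largo} = 250 − 2·47.2 − 48.2 = 107.4.
Profit = (107.4 − 13)·47.2 = 4455.68.

4455.68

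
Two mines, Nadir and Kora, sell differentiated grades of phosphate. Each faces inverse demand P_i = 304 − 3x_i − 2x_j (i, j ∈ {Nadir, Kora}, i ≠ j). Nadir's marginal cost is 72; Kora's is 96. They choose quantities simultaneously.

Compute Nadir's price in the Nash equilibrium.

163.5

Mine Nadir's profit: π = x_{Nadir}(304 − 3x_{Nadir} − 2x_{Kora}) − 72x_{Nadir}.
∂π/∂x_{Nadir} = 232 − 6x_{Nadir} − 2x_{Kora} = 0 ⇒ x_{Nadir} = 116/3 − (1/3)x_{Kora}.
Similarly x_{Kora} = 104/3 − (1/3)x_{Nadir}.
Plugging x_{Kora} into Nadir's best response: x_{Nadir} = 116/3 − (1/3)(104/3 − (1/3)x_{Nadir}) ⇒ (8/9)x_{Nadir} = 244/9, so x_{Nadir} = 30.5.
Then x_{Kora} = 104/3 − (1/3)·30.5 = 24.5.
P_{Nadir} = 304 − 3·30.5 − 2·24.5 = 163.5.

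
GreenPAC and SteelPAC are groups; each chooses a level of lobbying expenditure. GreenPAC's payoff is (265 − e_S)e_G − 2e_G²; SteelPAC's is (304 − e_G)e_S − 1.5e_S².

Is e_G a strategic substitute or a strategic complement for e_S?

Expanding GreenPAC's payoff: 265e_G − e_Se_G − 2e_G².
∂π/∂e_G = 265 − e_S − 4e_G = 0, so e_G = 66.25 − 0.25e_S.
The best-response slope de_G/de_S = −0.25 < 0: the reaction function is downward-sloping, so the choices are strategic substitutes.

strategic substitutes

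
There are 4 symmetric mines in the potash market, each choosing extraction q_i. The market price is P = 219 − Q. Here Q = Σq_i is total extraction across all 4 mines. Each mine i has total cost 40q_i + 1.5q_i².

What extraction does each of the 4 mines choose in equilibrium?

A representative mine's profit is π_i = q_i(219 − Q) − 40q_i − 1.5q_i², with Q = q_i + Σ_{j≠i} q_j.
First-order condition: 179 − 5q_i − Σ_{j≠i} q_j = 0.
In a symmetric equilibrium every mine chooses the same q, so Σ_{j≠i} q_j = 3q. The condition becomes 179 − 8q = 0, giving q = 179/8 = 22.375.

22.375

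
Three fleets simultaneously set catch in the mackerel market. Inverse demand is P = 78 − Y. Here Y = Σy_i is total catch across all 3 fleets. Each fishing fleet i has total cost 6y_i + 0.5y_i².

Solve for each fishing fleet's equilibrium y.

14.4

A representative fishing fleet's profit is π_i = y_i(78 − Y) − 6y_i − 0.5y_i², with Y = y_i + Σ_{j≠i} y_j.
First-order condition: 72 − 3y_i − Σ_{j≠i} y_j = 0.
In a symmetric equilibrium every fishing fleet chooses the same y, so Σ_{j≠i} y_j = 2y. The condition becomes 72 − 5y = 0, giving y = 72/5 = 14.4.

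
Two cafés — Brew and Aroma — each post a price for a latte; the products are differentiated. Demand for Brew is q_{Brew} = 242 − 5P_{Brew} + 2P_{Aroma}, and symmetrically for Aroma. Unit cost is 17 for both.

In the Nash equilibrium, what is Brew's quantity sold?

Brew's profit: π = (P_{Brew} − 17)(242 − 5P_{Brew} + 2P_{Aroma}).
∂π/∂P_{Brew} = 327 − 10P_{Brew} + 2P_{Aroma} = 0 ⇒ P_{Brew} = 32.7 + 0.2P_{Aroma}.
Setting P_{Brew} = P_{Aroma} in the reaction function: P_{Brew} = 32.7 + 0.2P_{Brew}, so P_{Brew} = 32.7 / 0.8 = 40.875.
q_{Brew} = 242 − 5·40.875 + 2·40.875 = 119.375.

119.375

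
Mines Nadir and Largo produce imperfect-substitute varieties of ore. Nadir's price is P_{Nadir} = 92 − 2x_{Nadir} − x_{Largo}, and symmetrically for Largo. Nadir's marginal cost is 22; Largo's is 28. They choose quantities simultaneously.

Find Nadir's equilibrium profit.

414.72

Mine Nadir's profit: π = x_{Nadir}(92 − 2x_{Nadir} − x_{Largo}) − 22x_{Nadir}.
∂π/∂x_{Nadir} = 70 − 4x_{Nadir} − x_{Largo} = 0 ⇒ x_{Nadir} = 17.5 − 0.25x_{Largo}.
Similarly x_{Largo} = 16 − 0.25x_{Nadir}.
Plugging x_{Largo} into Nadir's best response: x_{Nadir} = 17.5 − 0.25(16 − 0.25x_{Nadir}) ⇒ 0.9375x_{Nadir} = 13.5, so x_{Nadir} = 14.4.
Then x_{Largo} = 16 − 0.25·14.4 = 12.4.
P_{Nadir} = 92 − 2·14.4 − 12.4 = 50.8.
Profit = (50.8 − 22)·14.4 = 414.72.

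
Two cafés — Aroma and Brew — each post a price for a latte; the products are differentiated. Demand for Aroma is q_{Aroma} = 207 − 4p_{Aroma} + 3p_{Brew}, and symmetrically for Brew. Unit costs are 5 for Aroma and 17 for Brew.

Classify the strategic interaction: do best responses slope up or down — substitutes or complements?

strategic complements

Aroma's profit: π = (p_{Aroma} − 5)(207 − 4p_{Aroma} + 3p_{Brew}).
∂π/∂p_{Aroma} = 227 − 8p_{Aroma} + 3p_{Brew} = 0 ⇒ p_{Aroma} = 28.375 + 0.375p_{Brew}.
The best-response slope dp_{Aroma}/dp_{Brew} = 0.375 > 0: the reaction function is upward-sloping, so the choices are strategic complements.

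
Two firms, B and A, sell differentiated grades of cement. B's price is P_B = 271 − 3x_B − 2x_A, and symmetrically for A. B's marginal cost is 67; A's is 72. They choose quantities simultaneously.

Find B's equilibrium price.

144.4375

Firm B's profit: π = x_B(271 − 3x_B − 2x_A) − 67x_B.
∂π/∂x_B = 204 − 6x_B − 2x_A = 0 ⇒ x_B = 34 − (1/3)x_A.
Similarly x_A = 199/6 − (1/3)x_B.
Substituting the second reaction function into the first: x_B = 34 − (1/3)(199/6 − (1/3)x_B), which gives (8/9)x_B = 413/18 ⇒ x_B = 25.8125.
Then x_A = 199/6 − (1/3)·25.8125 = 24.5625.
P_B = 271 − 3·25.8125 − 2·24.5625 = 144.4375.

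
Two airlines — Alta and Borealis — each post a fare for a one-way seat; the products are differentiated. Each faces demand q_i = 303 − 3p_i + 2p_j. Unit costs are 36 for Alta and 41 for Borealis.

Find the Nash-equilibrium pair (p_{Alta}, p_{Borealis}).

Alta's profit: π = (p_{Alta} − 36)(303 − 3p_{Alta} + 2p_{Borealis}).
∂π/∂p_{Alta} = 411 − 6p_{Alta} + 2p_{Borealis} = 0 ⇒ p_{Alta} = 68.5 + (1/3)p_{Borealis}.
Similarly p_{Borealis} = 71 + (1/3)p_{Alta}.
Solving the two reaction functions simultaneously: (1 − (1/3)(1/3))p_{Alta} = 68.5 + (1/3)·71, so (8/9)p_{Alta} = 553/6 and p_{Alta} = 103.6875.
Then p_{Borealis} = 71 + (1/3)·103.6875 = 105.5625.

103.6875, 105.5625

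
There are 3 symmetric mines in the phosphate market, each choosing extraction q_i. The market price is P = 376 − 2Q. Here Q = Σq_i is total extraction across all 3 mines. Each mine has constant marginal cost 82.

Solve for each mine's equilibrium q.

36.75

A representative mine's profit is π_i = q_i(376 − 2Q) − 82q_i, with Q = q_i + Σ_{j≠i} q_j.
First-order condition: 294 − 4q_i − 2Σ_{j≠i} q_j = 0.
With identical mines, set every q_j = q: then 294 − 4q − 4q = 0, i.e. q = 294/8 = 36.75.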